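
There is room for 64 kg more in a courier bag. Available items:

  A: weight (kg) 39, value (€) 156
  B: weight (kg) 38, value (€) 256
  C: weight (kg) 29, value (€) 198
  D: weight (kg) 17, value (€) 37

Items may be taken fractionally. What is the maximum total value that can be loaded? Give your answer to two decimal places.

433.79

Sort by value per unit weight and fill in that order.
Order: C (198/29=6.83) > B (256/38=6.74) > A (156/39=4.00) > D (37/17=2.18)
Fill: take C (29 @ 198) → take 35/38 of B → 235.79; 64/64 used.
Total value = 433.79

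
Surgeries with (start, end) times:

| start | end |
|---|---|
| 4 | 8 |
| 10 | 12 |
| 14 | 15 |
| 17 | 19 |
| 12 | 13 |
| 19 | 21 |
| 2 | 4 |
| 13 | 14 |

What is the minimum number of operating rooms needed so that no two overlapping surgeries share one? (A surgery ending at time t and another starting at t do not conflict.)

Events (time:±→running): 2:+→1 … peak 1.

1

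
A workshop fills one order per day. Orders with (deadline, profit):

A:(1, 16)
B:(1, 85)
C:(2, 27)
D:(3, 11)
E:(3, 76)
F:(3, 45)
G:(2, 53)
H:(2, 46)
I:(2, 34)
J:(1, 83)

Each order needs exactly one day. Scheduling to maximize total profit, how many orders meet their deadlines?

3

Profit order: B=85 J=83 E=76 G=53 H=46 F=45 I=34 C=27 A=16 D=11
Assign: B→slot 1, J skipped, E→slot 3, G→slot 2, H skipped, F skipped, I skipped, C skipped, A skipped, D skipped.
Slots: [1:B] [2:G] [3:E]
3 of 10 scheduled.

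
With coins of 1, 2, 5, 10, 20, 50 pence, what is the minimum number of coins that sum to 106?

4

Greedy: take as many of the largest coin as possible, then repeat with the remainder.
106 − 2×50→6 − 1×5→1 − 1×1→0
Total coins = 2 + 1 + 1 = 4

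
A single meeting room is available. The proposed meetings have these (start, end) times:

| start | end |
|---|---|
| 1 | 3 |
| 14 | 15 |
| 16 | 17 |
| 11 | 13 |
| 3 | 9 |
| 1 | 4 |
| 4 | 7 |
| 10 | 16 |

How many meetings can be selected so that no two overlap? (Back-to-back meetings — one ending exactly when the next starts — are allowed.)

Greedy by earliest finish: after sorting by end time, pick each interval compatible with the last pick.
By end time: (1,3), (1,4), (4,7), (3,9), (11,13), (14,15), (10,16), (16,17).
Pick (1,3); next start ≥ 3 → (4,7); next start ≥ 7 → (11,13); next start ≥ 13 → (14,15); next start ≥ 15 → (16,17).
Selected 5 meetings.

5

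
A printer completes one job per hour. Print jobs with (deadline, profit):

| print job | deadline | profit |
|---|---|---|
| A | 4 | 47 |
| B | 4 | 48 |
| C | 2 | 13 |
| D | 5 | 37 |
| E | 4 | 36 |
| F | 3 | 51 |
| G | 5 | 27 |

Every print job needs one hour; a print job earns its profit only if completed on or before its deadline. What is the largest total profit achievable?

219

Sort by profit descending; place each in the latest free slot ≤ its deadline.
By profit: F(d3,51), B(d4,48), A(d4,47), D(d5,37), E(d4,36), G(d5,27), C(d2,13)
F→slot 3; B→slot 4; A→slot 2; D→slot 5; E→slot 1; G skipped; C skipped.
Profit = 36 + 47 + 51 + 48 + 37 = 219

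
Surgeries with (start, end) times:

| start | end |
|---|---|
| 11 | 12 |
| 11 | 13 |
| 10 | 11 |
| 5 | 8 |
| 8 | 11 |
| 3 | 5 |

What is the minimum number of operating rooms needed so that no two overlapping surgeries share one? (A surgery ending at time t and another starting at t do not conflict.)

Events (time:±→running): 3:+→1 5:-→0 5:+→1 8:-→0 8:+→1 10:+→2 … peak 2.

2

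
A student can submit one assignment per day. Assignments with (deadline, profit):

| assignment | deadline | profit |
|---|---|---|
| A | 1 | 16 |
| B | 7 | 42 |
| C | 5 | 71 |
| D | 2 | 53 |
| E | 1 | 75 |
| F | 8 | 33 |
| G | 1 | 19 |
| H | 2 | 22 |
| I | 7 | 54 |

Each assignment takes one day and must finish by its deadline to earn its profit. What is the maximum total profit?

328

Sort by profit descending; place each in the latest free slot ≤ its deadline.
By profit: E(d1,75), C(d5,71), I(d7,54), D(d2,53), B(d7,42), F(d8,33), H(d2,22), G(d1,19), A(d1,16)
E→slot 1; C→slot 5; I→slot 7; D→slot 2; B→slot 6; F→slot 8; H skipped; G skipped; A skipped.
Profit = 75 + 53 + 71 + 42 + 54 + 33 = 328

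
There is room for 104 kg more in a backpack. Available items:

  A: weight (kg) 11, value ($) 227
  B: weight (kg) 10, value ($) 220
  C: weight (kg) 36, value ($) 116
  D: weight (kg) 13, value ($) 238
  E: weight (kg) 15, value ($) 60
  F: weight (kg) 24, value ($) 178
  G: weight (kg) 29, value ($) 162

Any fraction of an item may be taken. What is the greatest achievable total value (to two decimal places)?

1091.44

Greedy by value/weight ratio, highest first.
Order: B (220/10=22.00) > A (227/11=20.64) > D (238/13=18.31) > F (178/24=7.42) > G (162/29=5.59) > E (60/15=4.00) > C (116/36=3.22)
Fill: take B (10 @ 220) → take A (11 @ 227) → take D (13 @ 238) → take F (24 @ 178) → take G (29 @ 162) → take E (15 @ 60) → take 2/36 of C → 6.44; 104/104 used.
Total value = 1091.44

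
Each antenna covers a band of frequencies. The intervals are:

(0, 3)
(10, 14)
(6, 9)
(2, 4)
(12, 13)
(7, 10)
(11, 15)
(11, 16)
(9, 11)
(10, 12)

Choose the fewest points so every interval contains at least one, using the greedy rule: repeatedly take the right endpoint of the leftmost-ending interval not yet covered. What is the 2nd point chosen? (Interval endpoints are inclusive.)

Sorted: [0,3] [2,4] [6,9] [7,10] [9,11] [10,12] [12,13] [10,14] [11,15] [11,16]
{[0,3],[2,4]} hit by 3; {[6,9],[7,10],[9,11]} hit by 9; {[10,12],[12,13],[10,14],[11,15],[11,16]} hit by 12.
Points: 3, 9, 12 (3 total).

9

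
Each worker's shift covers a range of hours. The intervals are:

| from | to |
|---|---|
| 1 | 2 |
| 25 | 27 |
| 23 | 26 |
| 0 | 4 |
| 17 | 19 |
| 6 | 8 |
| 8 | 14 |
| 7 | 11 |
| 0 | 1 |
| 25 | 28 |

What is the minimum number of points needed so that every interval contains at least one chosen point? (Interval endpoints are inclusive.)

4

Sorted: [0,1] [1,2] [0,4] [6,8] [7,11] [8,14] [17,19] [23,26] [25,27] [25,28]
{[0,1],[1,2],[0,4]} hit by 1; {[6,8],[7,11],[8,14]} hit by 8; {[17,19]} hit by 19; {[23,26],[25,27],[25,28]} hit by 26.
Points: 1, 8, 19, 26 (4 total).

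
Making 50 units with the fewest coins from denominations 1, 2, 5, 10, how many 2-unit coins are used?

50 − 5×10→0
Count of 2: 0

0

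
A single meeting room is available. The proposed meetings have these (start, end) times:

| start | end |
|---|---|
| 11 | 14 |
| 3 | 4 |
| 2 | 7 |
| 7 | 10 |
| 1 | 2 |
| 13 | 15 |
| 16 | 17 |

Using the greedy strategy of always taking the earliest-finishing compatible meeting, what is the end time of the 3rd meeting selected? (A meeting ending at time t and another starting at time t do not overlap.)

Order by finish time; keep every interval that doesn't clash with the previous kept one.
By end time: (1,2), (3,4), (2,7), (7,10), (11,14), (13,15), (16,17).
Pick (1,2); next start ≥ 2 → (3,4); next start ≥ 4 → (7,10); next start ≥ 10 → (11,14); next start ≥ 14 → (16,17).
Selected: (1,2) (3,4) (7,10) (11,14) (16,17)

10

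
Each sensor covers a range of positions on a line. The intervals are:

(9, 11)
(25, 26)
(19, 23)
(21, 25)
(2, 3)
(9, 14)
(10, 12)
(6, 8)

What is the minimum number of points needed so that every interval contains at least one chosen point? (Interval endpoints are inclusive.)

5

By right end: [2,3]  [6,8]  [9,11]  [10,12]  [9,14]  [19,23]  [21,25]  [25,26]
[2,3] uncovered → point at 3; [6,8] uncovered → point at 8; [9,11] uncovered → point at 11; [19,23] uncovered → point at 23; [25,26] uncovered → point at 26.
Points: 3, 8, 11, 23, 26 (5 total).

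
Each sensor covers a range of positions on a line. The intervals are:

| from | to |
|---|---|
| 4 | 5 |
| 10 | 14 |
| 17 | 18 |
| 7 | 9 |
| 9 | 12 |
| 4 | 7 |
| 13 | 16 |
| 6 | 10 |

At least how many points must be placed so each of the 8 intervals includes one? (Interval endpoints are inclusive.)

4

Sort by right endpoint; whenever an interval is uncovered, place a point at its right end.
Sorted: [4,5] [4,7] [7,9] [6,10] [9,12] [10,14] [13,16] [17,18]
{[4,5],[4,7]} hit by 5; {[7,9],[6,10],[9,12]} hit by 9; {[10,14],[13,16]} hit by 14; {[17,18]} hit by 18.
Points: 5, 9, 14, 18 (4 total).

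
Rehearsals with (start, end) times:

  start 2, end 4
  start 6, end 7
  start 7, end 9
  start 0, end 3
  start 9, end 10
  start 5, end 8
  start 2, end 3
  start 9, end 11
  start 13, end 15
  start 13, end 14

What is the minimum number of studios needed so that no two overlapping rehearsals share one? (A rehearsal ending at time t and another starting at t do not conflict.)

The answer is the maximum number of intervals overlapping at any instant.
Events (time:±→running): 0:+→1 2:+→2 2:+→3 … peak 3.

3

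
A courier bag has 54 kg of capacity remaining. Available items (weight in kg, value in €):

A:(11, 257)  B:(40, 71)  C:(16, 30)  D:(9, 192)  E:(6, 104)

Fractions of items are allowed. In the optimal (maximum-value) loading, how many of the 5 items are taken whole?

Sort by value per unit weight and fill in that order.
Ratios (sorted): A 23.36, D 21.33, E 17.33, C 1.88, B 1.77
take A (11 @ 257); take D (9 @ 192); take E (6 @ 104); take C (16 @ 30); take 12/40 of B → 21.30. Capacity used 54/54.
4 item(s) taken whole; one partial (take 12/40 of B).

4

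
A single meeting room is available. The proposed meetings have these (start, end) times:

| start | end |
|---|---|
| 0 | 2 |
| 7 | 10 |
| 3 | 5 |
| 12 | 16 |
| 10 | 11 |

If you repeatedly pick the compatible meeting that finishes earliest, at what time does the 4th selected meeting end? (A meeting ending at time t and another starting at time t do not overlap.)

11

Sorted by end: (0,2)  (3,5)  (7,10)  (10,11)  (12,16)
take (0,2); take (3,5); take (7,10); take (10,11); take (12,16).
Selected: (0,2) (3,5) (7,10) (10,11) (12,16)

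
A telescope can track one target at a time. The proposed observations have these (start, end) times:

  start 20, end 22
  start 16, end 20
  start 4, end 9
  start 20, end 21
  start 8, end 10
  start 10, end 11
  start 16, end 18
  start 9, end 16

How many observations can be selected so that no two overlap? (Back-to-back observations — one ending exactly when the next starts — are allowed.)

Sort by end time and greedily take each interval whose start is ≥ the last chosen end.
Sorted by end: (4,9)  (8,10)  (10,11)  (9,16)  (16,18)  (16,20)  (20,21)  (20,22)
take (4,9); take (10,11); skip (9,16); take (16,18); skip (16,20); take (20,21); skip (20,22).
Selected 4 observations.

4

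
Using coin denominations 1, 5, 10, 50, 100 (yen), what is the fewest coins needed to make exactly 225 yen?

5

Use the largest denomination that fits, subtract, and repeat.
225 − 2×100→25 − 2×10→5 − 1×5→0
Total coins = 2 + 2 + 1 = 5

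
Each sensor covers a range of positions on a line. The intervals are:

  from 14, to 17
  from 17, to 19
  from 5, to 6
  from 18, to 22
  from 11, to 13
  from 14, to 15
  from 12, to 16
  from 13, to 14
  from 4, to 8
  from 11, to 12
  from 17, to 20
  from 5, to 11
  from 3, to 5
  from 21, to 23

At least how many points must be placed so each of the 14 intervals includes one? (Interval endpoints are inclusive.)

Process intervals by earliest right end; each time one isn't hit yet, stab at its right endpoint.
Sorted: [3,5] [5,6] [4,8] [5,11] [11,12] [11,13] [13,14] [14,15] [12,16] [14,17] [17,19] [17,20] [18,22] [21,23]
{[3,5],[5,6],[4,8],[5,11]} hit by 5; {[11,12],[11,13]} hit by 12; {[13,14],[14,15],[12,16],[14,17]} hit by 14; {[17,19],[17,20],[18,22]} hit by 19; {[21,23]} hit by 23.
Points: 5, 12, 14, 19, 23 (5 total).

5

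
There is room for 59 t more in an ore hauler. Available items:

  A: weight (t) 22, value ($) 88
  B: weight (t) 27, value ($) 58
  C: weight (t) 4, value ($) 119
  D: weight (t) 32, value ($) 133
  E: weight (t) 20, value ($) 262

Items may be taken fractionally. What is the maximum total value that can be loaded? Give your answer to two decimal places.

Sort by value per unit weight and fill in that order.
Ratios (sorted): C 29.75, E 13.10, D 4.16, A 4.00, B 2.15
take C (4 @ 119); take E (20 @ 262); take D (32 @ 133); take 3/22 of A → 12.00. Capacity used 59/59.
Total value = 526.00

526.00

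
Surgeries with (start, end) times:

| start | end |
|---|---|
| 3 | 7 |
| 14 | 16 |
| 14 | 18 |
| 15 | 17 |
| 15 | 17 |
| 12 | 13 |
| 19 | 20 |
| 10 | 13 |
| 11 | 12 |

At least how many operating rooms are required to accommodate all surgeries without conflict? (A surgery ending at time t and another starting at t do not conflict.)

Count concurrent intervals with a sweep; the peak is the room count.
starts: [3, 10, 11, 12, 14, 14, 15, 15, 19]
ends:   [7, 12, 13, 13, 16, 17, 17, 18, 20]
s3→1 e7→0 s10→1 s11→2 e12→1 s12→2 e13→1 e13→0 s14→1 s14→2 s15→3 s15→4  — peak 4.

4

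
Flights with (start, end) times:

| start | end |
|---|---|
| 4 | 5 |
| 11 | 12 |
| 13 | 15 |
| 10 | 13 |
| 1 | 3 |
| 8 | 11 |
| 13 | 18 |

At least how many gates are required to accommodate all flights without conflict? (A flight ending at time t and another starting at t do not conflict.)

2

starts: [1, 4, 8, 10, 11, 13, 13]
ends:   [3, 5, 11, 12, 13, 15, 18]
s1→1 e3→0 s4→1 e5→0 s8→1 s10→2  — peak 2.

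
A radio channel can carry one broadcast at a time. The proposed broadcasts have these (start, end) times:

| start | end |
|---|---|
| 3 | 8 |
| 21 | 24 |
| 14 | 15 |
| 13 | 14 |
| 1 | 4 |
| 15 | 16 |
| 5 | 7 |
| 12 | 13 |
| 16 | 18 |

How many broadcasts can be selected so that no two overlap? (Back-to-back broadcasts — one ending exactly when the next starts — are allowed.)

Order by finish time; keep every interval that doesn't clash with the previous kept one.
By end time: (1,4), (5,7), (3,8), (12,13), (13,14), (14,15), (15,16), (16,18), (21,24).
Pick (1,4); next start ≥ 4 → (5,7); next start ≥ 7 → (12,13); next start ≥ 13 → (13,14); next start ≥ 14 → (14,15); next start ≥ 15 → (15,16); next start ≥ 16 → (16,18); next start ≥ 18 → (21,24).
Selected 8 broadcasts.

8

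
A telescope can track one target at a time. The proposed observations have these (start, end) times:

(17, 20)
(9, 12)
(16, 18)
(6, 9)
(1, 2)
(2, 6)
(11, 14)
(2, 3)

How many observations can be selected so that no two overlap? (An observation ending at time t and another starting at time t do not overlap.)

5

Sorted by end: (1,2)  (2,3)  (2,6)  (6,9)  (9,12)  (11,14)  (16,18)  (17,20)
take (1,2); take (2,3); skip (2,6); take (6,9); take (9,12); skip (11,14); take (16,18).
Selected 5 observations.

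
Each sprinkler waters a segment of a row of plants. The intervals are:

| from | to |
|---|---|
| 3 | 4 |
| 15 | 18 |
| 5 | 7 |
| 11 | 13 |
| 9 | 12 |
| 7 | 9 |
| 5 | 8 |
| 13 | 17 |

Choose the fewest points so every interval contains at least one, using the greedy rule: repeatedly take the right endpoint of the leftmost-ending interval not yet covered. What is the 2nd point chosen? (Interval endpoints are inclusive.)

7

Sorted: [3,4] [5,7] [5,8] [7,9] [9,12] [11,13] [13,17] [15,18]
{[3,4]} hit by 4; {[5,7],[5,8],[7,9]} hit by 7; {[9,12],[11,13]} hit by 12; {[13,17],[15,18]} hit by 17.
Points: 4, 7, 12, 17 (4 total).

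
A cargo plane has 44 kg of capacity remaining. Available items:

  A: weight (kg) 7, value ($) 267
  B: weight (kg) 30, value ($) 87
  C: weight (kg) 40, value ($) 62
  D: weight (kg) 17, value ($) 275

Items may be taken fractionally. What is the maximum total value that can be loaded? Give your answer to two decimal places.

Order: A (267/7=38.14) > D (275/17=16.18) > B (87/30=2.90) > C (62/40=1.55)
Fill: take A (7 @ 267) → take D (17 @ 275) → take 20/30 of B → 58.00; 44/44 used.
Total value = 600.00

600.00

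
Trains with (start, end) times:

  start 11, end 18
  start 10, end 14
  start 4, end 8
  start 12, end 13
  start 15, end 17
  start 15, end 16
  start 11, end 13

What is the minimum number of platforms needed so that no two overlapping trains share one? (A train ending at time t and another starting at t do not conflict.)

starts: [4, 10, 11, 11, 12, 15, 15]
ends:   [8, 13, 13, 14, 16, 17, 18]
s4→1 e8→0 s10→1 s11→2 s11→3 s12→4  — peak 4.

4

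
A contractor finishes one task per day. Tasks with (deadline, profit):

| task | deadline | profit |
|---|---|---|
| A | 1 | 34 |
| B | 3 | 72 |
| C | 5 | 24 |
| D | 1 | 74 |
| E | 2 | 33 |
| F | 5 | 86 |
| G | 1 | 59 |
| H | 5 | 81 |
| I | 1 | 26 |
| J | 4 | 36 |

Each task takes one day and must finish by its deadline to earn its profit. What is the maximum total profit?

Sort by profit descending; place each in the latest free slot ≤ its deadline.
Profit order: F=86 H=81 D=74 B=72 G=59 J=36 A=34 E=33 I=26 C=24
Assign: F→slot 5, H→slot 4, D→slot 1, B→slot 3, G skipped, J→slot 2, A skipped, E skipped, I skipped, C skipped.
Slots: [1:D] [2:J] [3:B] [4:H] [5:F]
Profit = 74 + 36 + 72 + 81 + 86 = 349

349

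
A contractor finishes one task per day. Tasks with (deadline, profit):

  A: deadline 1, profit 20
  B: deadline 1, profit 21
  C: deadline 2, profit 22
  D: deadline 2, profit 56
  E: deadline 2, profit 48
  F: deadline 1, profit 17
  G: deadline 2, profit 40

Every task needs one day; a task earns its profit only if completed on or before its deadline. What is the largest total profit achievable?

104

By profit: D(d2,56), E(d2,48), G(d2,40), C(d2,22), B(d1,21), A(d1,20), F(d1,17)
D→slot 2; E→slot 1; G skipped; C skipped; B skipped; A skipped; F skipped.
Profit = 48 + 56 = 104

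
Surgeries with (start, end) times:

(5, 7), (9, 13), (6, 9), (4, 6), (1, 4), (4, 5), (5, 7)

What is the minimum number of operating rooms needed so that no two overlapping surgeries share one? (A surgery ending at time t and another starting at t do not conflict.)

3

starts: [1, 4, 4, 5, 5, 6, 9]
ends:   [4, 5, 6, 7, 7, 9, 13]
s1→1 e4→0 s4→1 s4→2 e5→1 s5→2 s5→3  — peak 3.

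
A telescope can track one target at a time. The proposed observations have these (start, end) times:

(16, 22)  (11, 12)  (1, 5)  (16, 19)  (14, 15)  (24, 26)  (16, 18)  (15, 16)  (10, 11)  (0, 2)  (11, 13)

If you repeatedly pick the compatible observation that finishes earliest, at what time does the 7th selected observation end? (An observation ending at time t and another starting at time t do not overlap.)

26

Sort by end time and greedily take each interval whose start is ≥ the last chosen end.
Sorted by end: (0,2)  (1,5)  (10,11)  (11,12)  (11,13)  (14,15)  (15,16)  (16,18)  (16,19)  (16,22)  (24,26)
take (0,2); take (10,11); take (11,12); take (14,15); take (15,16); take (16,18); skip (16,19); take (24,26).
Selected: (0,2) (10,11) (11,12) (14,15) (15,16) (16,18) (24,26)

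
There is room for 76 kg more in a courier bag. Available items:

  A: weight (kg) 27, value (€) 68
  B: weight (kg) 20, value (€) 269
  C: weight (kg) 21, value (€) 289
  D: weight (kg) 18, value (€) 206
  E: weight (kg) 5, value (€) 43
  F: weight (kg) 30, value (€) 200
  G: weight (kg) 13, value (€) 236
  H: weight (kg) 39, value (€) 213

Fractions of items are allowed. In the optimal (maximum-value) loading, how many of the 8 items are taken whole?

Order: G (236/13=18.15) > C (289/21=13.76) > B (269/20=13.45) > D (206/18=11.44) > E (43/5=8.60) > F (200/30=6.67) > H (213/39=5.46) > A (68/27=2.52)
Fill: take G (13 @ 236) → take C (21 @ 289) → take B (20 @ 269) → take D (18 @ 206) → take 4/5 of E → 34.40; 76/76 used.
4 item(s) taken whole; one partial (take 4/5 of E).

4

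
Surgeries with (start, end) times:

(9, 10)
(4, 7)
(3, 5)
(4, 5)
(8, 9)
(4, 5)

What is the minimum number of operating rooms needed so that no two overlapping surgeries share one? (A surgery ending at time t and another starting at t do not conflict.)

4

Events (time:±→running): 3:+→1 4:+→2 4:+→3 4:+→4 … peak 4.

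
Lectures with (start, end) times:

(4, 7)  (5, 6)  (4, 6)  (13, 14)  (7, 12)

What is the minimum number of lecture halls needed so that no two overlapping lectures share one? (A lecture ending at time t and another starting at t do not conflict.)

The answer is the maximum number of intervals overlapping at any instant.
Events (time:±→running): 4:+→1 4:+→2 5:+→3 … peak 3.

3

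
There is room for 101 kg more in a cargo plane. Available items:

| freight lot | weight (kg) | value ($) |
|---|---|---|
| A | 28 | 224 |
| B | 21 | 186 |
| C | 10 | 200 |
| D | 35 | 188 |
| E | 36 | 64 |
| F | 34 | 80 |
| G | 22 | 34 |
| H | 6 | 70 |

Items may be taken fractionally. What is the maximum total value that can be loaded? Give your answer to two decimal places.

870.35

Sort by value per unit weight and fill in that order.
Order: C (200/10=20.00) > H (70/6=11.67) > B (186/21=8.86) > A (224/28=8.00) > D (188/35=5.37) > F (80/34=2.35) > E (64/36=1.78) > G (34/22=1.55)
Fill: take C (10 @ 200) → take H (6 @ 70) → take B (21 @ 186) → take A (28 @ 224) → take D (35 @ 188) → take 1/34 of F → 2.35; 101/101 used.
Total value = 870.35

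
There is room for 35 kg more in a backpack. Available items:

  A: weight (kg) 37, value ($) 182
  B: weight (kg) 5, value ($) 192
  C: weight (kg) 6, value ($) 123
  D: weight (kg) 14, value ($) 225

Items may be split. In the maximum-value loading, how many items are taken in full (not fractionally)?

3

Sort by value per unit weight and fill in that order.
Order: B (192/5=38.40) > C (123/6=20.50) > D (225/14=16.07) > A (182/37=4.92)
Fill: take B (5 @ 192) → take C (6 @ 123) → take D (14 @ 225) → take 10/37 of A → 49.19; 35/35 used.
3 item(s) taken whole; one partial (take 10/37 of A).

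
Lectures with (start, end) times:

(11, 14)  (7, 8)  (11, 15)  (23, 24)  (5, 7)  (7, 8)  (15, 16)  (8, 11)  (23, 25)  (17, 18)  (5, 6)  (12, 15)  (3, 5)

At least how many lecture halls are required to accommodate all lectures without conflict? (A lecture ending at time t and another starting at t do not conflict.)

The answer is the maximum number of intervals overlapping at any instant.
starts: [3, 5, 5, 7, 7, 8, 11, 11, 12, 15, 17, 23, 23]
ends:   [5, 6, 7, 8, 8, 11, 14, 15, 15, 16, 18, 24, 25]
s3→1 e5→0 s5→1 s5→2 e6→1 e7→0 s7→1 s7→2 e8→1 e8→0 s8→1 e11→0 s11→1 s11→2 s12→3  — peak 3.

3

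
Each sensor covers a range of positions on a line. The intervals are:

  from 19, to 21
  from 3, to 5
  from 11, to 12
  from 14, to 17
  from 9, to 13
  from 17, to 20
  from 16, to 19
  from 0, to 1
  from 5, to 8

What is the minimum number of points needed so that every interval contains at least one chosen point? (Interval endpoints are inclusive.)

5

Sorted: [0,1] [3,5] [5,8] [11,12] [9,13] [14,17] [16,19] [17,20] [19,21]
{[0,1]} hit by 1; {[3,5],[5,8]} hit by 5; {[11,12],[9,13]} hit by 12; {[14,17],[16,19],[17,20]} hit by 17; {[19,21]} hit by 21.
Points: 1, 5, 12, 17, 21 (5 total).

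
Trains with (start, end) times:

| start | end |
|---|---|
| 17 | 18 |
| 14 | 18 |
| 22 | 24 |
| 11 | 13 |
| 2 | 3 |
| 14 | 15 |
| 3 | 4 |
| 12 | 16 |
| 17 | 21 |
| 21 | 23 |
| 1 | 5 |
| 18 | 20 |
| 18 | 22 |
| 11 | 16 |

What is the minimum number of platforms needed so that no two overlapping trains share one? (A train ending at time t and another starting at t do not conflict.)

starts: [1, 2, 3, 11, 11, 12, 14, 14, 17, 17, 18, 18, 21, 22]
ends:   [3, 4, 5, 13, 15, 16, 16, 18, 18, 20, 21, 22, 23, 24]
s1→1 s2→2 e3→1 s3→2 e4→1 e5→0 s11→1 s11→2 s12→3 e13→2 s14→3 s14→4  — peak 4.

4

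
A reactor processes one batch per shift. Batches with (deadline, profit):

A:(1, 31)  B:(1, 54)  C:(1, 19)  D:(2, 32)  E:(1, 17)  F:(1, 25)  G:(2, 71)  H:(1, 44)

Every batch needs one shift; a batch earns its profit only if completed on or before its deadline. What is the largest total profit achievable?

125

Take jobs in profit order; each goes to the latest open slot no later than its deadline.
By profit: G(d2,71), B(d1,54), H(d1,44), D(d2,32), A(d1,31), F(d1,25), C(d1,19), E(d1,17)
G→slot 2; B→slot 1; H skipped; D skipped; A skipped; F skipped; C skipped; E skipped.
Profit = 54 + 71 = 125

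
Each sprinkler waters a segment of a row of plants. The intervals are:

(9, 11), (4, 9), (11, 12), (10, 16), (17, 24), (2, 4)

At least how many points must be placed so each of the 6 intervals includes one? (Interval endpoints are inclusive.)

3

Sort by right endpoint; whenever an interval is uncovered, place a point at its right end.
By right end: [2,4]  [4,9]  [9,11]  [11,12]  [10,16]  [17,24]
[2,4] uncovered → point at 4; [9,11] uncovered → point at 11; [17,24] uncovered → point at 24.
Points: 4, 11, 24 (3 total).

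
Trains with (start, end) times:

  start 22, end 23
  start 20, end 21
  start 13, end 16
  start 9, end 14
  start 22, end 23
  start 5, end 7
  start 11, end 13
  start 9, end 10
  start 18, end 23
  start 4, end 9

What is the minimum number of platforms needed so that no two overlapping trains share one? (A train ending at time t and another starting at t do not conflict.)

3

The answer is the maximum number of intervals overlapping at any instant.
starts: [4, 5, 9, 9, 11, 13, 18, 20, 22, 22]
ends:   [7, 9, 10, 13, 14, 16, 21, 23, 23, 23]
s4→1 s5→2 e7→1 e9→0 s9→1 s9→2 e10→1 s11→2 e13→1 s13→2 e14→1 e16→0 s18→1 s20→2 e21→1 s22→2 s22→3  — peak 3.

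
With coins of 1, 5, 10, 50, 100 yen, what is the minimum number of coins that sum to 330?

6

330 = 3×100 + 3×10
Total coins = 3 + 3 = 6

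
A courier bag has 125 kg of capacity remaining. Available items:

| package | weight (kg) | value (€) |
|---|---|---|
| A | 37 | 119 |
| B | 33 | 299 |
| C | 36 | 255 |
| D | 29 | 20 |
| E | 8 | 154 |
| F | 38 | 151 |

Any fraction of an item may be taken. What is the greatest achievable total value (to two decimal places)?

891.16

Order: E (154/8=19.25) > B (299/33=9.06) > C (255/36=7.08) > F (151/38=3.97) > A (119/37=3.22) > D (20/29=0.69)
Fill: take E (8 @ 154) → take B (33 @ 299) → take C (36 @ 255) → take F (38 @ 151) → take 10/37 of A → 32.16; 125/125 used.
Total value = 891.16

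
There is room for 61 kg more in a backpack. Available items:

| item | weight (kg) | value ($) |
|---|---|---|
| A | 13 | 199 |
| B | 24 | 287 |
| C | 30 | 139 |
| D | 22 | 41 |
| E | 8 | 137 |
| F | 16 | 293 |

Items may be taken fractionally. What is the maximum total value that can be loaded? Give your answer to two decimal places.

916.00

Order: F (293/16=18.31) > E (137/8=17.12) > A (199/13=15.31) > B (287/24=11.96) > C (139/30=4.63) > D (41/22=1.86)
Fill: take F (16 @ 293) → take E (8 @ 137) → take A (13 @ 199) → take B (24 @ 287); 61/61 used.
Total value = 916.00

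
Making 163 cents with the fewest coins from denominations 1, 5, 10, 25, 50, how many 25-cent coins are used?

Greedy: take as many of the largest coin as possible, then repeat with the remainder.
163 − 3×50→13 − 1×10→3 − 3×1→0
Count of 25: 0

0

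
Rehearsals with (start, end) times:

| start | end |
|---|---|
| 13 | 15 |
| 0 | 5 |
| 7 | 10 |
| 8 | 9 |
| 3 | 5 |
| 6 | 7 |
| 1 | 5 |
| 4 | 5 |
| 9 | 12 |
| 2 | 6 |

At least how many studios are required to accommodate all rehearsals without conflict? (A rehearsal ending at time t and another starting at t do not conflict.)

The answer is the maximum number of intervals overlapping at any instant.
starts: [0, 1, 2, 3, 4, 6, 7, 8, 9, 13]
ends:   [5, 5, 5, 5, 6, 7, 9, 10, 12, 15]
s0→1 s1→2 s2→3 s3→4 s4→5  — peak 5.

5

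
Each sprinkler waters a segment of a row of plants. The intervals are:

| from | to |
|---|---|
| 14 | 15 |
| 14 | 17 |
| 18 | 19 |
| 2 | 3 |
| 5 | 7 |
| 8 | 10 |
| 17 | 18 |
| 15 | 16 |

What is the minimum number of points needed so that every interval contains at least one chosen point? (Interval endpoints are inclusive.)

Sort by right endpoint; whenever an interval is uncovered, place a point at its right end.
By right end: [2,3]  [5,7]  [8,10]  [14,15]  [15,16]  [14,17]  [17,18]  [18,19]
[2,3] uncovered → point at 3; [5,7] uncovered → point at 7; [8,10] uncovered → point at 10; [14,15] uncovered → point at 15; [17,18] uncovered → point at 18.
Points: 3, 7, 10, 15, 18 (5 total).

5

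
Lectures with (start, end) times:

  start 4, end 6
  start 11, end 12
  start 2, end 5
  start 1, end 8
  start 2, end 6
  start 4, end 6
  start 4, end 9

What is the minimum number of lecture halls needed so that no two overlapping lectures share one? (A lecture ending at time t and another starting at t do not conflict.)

6

The answer is the maximum number of intervals overlapping at any instant.
starts: [1, 2, 2, 4, 4, 4, 11]
ends:   [5, 6, 6, 6, 8, 9, 12]
s1→1 s2→2 s2→3 s4→4 s4→5 s4→6  — peak 6.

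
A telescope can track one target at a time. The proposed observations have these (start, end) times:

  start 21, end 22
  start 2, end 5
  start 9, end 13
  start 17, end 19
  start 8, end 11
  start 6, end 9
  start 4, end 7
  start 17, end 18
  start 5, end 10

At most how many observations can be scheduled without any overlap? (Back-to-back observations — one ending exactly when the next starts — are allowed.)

Order by finish time; keep every interval that doesn't clash with the previous kept one.
Sorted by end: (2,5)  (4,7)  (6,9)  (5,10)  (8,11)  (9,13)  (17,18)  (17,19)  (21,22)
take (2,5); take (6,9); skip (5,10); take (9,13); take (17,18); take (21,22).
Selected 5 observations.

5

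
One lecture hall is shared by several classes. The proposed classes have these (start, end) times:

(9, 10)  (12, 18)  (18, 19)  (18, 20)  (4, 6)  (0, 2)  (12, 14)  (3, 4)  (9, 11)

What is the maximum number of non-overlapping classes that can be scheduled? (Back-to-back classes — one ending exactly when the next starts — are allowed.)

By end time: (0,2), (3,4), (4,6), (9,10), (9,11), (12,14), (12,18), (18,19), (18,20).
Pick (0,2); next start ≥ 2 → (3,4); next start ≥ 4 → (4,6); next start ≥ 6 → (9,10); next start ≥ 10 → (12,14); next start ≥ 14 → (18,19).
Selected 6 classes.

6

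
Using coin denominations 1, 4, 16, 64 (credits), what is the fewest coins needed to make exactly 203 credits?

8

203 = 3×64 + 2×4 + 3×1
Total coins = 3 + 2 + 3 = 8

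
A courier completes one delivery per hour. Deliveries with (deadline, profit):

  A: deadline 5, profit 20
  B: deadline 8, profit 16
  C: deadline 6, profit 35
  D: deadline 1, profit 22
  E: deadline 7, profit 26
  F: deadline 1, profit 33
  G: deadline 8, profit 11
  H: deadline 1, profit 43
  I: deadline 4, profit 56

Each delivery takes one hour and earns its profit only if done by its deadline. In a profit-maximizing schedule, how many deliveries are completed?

7

Profit order: I=56 H=43 C=35 F=33 E=26 D=22 A=20 B=16 G=11
Assign: I→slot 4, H→slot 1, C→slot 6, F skipped, E→slot 7, D skipped, A→slot 5, B→slot 8, G→slot 3.
Slots: [1:H] [3:G] [4:I] [5:A] [6:C] [7:E] [8:B]
7 of 9 scheduled.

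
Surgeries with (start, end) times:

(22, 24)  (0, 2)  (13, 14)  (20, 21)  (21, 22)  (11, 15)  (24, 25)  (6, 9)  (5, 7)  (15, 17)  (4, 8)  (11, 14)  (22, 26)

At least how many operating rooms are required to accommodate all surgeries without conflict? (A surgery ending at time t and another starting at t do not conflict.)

The answer is the maximum number of intervals overlapping at any instant.
starts: [0, 4, 5, 6, 11, 11, 13, 15, 20, 21, 22, 22, 24]
ends:   [2, 7, 8, 9, 14, 14, 15, 17, 21, 22, 24, 25, 26]
s0→1 e2→0 s4→1 s5→2 s6→3  — peak 3.

3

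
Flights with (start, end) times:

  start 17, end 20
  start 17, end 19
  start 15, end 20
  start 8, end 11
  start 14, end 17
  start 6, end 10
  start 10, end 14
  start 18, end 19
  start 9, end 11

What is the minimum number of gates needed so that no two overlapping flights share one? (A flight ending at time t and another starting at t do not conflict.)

starts: [6, 8, 9, 10, 14, 15, 17, 17, 18]
ends:   [10, 11, 11, 14, 17, 19, 19, 20, 20]
s6→1 s8→2 s9→3 e10→2 s10→3 e11→2 e11→1 e14→0 s14→1 s15→2 e17→1 s17→2 s17→3 s18→4  — peak 4.

4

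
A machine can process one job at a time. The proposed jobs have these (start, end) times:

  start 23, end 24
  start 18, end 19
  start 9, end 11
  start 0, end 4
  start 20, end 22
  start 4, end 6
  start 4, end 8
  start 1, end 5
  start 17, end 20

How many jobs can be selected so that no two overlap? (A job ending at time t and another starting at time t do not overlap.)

6

Sort by end time and greedily take each interval whose start is ≥ the last chosen end.
Sorted by end: (0,4)  (1,5)  (4,6)  (4,8)  (9,11)  (18,19)  (17,20)  (20,22)  (23,24)
take (0,4); skip (1,5); take (4,6); take (9,11); take (18,19); skip (17,20); take (20,22); take (23,24).
Selected 6 jobs.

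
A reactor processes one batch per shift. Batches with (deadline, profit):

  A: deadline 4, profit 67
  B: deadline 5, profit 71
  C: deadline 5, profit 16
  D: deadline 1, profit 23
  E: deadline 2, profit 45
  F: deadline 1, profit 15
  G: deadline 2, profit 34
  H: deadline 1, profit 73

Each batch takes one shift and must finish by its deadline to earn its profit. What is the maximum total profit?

272

Take jobs in profit order; each goes to the latest open slot no later than its deadline.
By profit: H(d1,73), B(d5,71), A(d4,67), E(d2,45), G(d2,34), D(d1,23), C(d5,16), F(d1,15)
H→slot 1; B→slot 5; A→slot 4; E→slot 2; G skipped; D skipped; C→slot 3; F skipped.
Profit = 73 + 45 + 16 + 67 + 71 = 272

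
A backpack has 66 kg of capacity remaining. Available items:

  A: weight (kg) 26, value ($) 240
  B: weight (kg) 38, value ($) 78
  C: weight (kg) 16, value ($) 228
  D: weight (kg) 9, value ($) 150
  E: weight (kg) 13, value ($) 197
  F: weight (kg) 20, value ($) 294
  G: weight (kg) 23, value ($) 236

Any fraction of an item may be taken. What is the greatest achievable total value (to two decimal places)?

Sort by value per unit weight and fill in that order.
Ratios (sorted): D 16.67, E 15.15, F 14.70, C 14.25, G 10.26, A 9.23, B 2.05
take D (9 @ 150); take E (13 @ 197); take F (20 @ 294); take C (16 @ 228); take 8/23 of G → 82.09. Capacity used 66/66.
Total value = 951.09

951.09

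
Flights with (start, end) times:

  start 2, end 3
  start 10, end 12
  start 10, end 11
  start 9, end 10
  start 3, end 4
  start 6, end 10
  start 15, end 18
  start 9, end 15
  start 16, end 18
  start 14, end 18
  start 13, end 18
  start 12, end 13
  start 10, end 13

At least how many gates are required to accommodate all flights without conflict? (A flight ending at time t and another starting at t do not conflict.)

starts: [2, 3, 6, 9, 9, 10, 10, 10, 12, 13, 14, 15, 16]
ends:   [3, 4, 10, 10, 11, 12, 13, 13, 15, 18, 18, 18, 18]
s2→1 e3→0 s3→1 e4→0 s6→1 s9→2 s9→3 e10→2 e10→1 s10→2 s10→3 s10→4  — peak 4.

4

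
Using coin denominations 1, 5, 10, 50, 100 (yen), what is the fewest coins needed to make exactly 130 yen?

4

130 = 1×100 + 3×10
Total coins = 1 + 3 = 4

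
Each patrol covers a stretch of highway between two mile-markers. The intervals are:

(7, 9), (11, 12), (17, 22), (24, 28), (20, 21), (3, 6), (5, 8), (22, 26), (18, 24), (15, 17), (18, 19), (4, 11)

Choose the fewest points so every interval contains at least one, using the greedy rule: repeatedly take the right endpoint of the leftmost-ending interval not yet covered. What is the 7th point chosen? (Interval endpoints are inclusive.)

26

Process intervals by earliest right end; each time one isn't hit yet, stab at its right endpoint.
Sorted: [3,6] [5,8] [7,9] [4,11] [11,12] [15,17] [18,19] [20,21] [17,22] [18,24] [22,26] [24,28]
{[3,6],[5,8]} hit by 6; {[7,9],[4,11]} hit by 9; {[11,12]} hit by 12; {[15,17]} hit by 17; {[18,19]} hit by 19; {[20,21],[17,22],[18,24]} hit by 21; {[22,26],[24,28]} hit by 26.
Points: 6, 9, 12, 17, 19, 21, 26 (7 total).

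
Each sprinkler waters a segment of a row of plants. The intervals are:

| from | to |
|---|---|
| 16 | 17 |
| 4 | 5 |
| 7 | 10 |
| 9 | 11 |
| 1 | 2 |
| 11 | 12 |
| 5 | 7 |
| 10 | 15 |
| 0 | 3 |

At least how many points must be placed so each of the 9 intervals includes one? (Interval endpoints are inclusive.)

Sort by right endpoint; whenever an interval is uncovered, place a point at its right end.
Sorted: [1,2] [0,3] [4,5] [5,7] [7,10] [9,11] [11,12] [10,15] [16,17]
{[1,2],[0,3]} hit by 2; {[4,5],[5,7]} hit by 5; {[7,10],[9,11]} hit by 10; {[11,12],[10,15]} hit by 12; {[16,17]} hit by 17.
Points: 2, 5, 10, 12, 17 (5 total).

5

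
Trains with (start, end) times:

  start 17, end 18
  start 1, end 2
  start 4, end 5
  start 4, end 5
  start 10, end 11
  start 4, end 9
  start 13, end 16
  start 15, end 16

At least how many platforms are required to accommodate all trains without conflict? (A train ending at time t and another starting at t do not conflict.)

3

Count concurrent intervals with a sweep; the peak is the room count.
Events (time:±→running): 1:+→1 2:-→0 4:+→1 4:+→2 4:+→3 … peak 3.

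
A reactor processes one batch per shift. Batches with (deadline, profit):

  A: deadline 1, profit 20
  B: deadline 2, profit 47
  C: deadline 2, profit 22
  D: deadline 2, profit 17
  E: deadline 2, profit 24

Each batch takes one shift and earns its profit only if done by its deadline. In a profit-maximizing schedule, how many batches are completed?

By profit: B(d2,47), E(d2,24), C(d2,22), A(d1,20), D(d2,17)
B→slot 2; E→slot 1; C skipped; A skipped; D skipped.
2 of 5 scheduled.

2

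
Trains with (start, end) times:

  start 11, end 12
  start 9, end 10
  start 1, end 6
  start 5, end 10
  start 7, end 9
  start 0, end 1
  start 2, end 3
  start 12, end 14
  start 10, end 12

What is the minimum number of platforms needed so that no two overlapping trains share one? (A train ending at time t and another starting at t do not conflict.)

starts: [0, 1, 2, 5, 7, 9, 10, 11, 12]
ends:   [1, 3, 6, 9, 10, 10, 12, 12, 14]
s0→1 e1→0 s1→1 s2→2  — peak 2.

2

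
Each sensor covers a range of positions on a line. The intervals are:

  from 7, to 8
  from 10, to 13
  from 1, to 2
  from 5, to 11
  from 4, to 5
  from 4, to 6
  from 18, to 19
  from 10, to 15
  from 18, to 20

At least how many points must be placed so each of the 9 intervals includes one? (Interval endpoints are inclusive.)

By right end: [1,2]  [4,5]  [4,6]  [7,8]  [5,11]  [10,13]  [10,15]  [18,19]  [18,20]
[1,2] uncovered → point at 2; [4,5] uncovered → point at 5; [7,8] uncovered → point at 8; [10,13] uncovered → point at 13; [18,19] uncovered → point at 19.
Points: 2, 5, 8, 13, 19 (5 total).

5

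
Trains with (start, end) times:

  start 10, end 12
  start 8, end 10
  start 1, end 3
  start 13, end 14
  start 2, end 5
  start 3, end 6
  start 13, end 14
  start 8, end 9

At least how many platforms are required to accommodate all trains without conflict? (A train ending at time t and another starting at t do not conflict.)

Events (time:±→running): 1:+→1 2:+→2 … peak 2.

2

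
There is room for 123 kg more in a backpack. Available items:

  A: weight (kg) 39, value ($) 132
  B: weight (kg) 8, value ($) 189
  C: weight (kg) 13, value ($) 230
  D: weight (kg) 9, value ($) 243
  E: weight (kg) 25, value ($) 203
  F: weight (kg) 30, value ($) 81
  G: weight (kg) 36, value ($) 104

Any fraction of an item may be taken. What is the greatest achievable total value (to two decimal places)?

1080.78

Order: D (243/9=27.00) > B (189/8=23.62) > C (230/13=17.69) > E (203/25=8.12) > A (132/39=3.38) > G (104/36=2.89) > F (81/30=2.70)
Fill: take D (9 @ 243) → take B (8 @ 189) → take C (13 @ 230) → take E (25 @ 203) → take A (39 @ 132) → take 29/36 of G → 83.78; 123/123 used.
Total value = 1080.78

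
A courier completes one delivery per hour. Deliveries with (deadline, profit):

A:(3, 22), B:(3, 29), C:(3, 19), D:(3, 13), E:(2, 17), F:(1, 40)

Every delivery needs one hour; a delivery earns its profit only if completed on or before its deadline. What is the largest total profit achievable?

91

Sort by profit descending; place each in the latest free slot ≤ its deadline.
By profit: F(d1,40), B(d3,29), A(d3,22), C(d3,19), E(d2,17), D(d3,13)
F→slot 1; B→slot 3; A→slot 2; C skipped; E skipped; D skipped.
Profit = 40 + 22 + 29 = 91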